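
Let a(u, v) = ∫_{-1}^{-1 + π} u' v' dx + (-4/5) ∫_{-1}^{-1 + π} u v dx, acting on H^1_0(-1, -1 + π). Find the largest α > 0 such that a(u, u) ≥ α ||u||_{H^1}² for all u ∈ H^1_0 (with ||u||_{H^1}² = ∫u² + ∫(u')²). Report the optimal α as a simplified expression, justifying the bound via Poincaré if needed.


α = 1/10

Coercivity of a(·,·) on H^1_0(-1, -1 + π) means a(u, u) ≥ α ||u||_{H^1}² for every u ∈ H^1_0.
The interval has length L = π, and Poincaré/coercivity depend only on L. Here a(u, u) = ∫(u')² + (-4/5)·∫u².
Here c = -4/5 < 0 with |c| < (π/L)² = 1, so coercivity still holds. The condition a(u,u) ≥ α||u||_{H^1}² reads (1−α)∫(u')² ≥ (α−c)∫u². Any admissible α is ≤ 1 (rapidly oscillating u have ∫u²/∫(u')² → 0), and α = 1 would force 0 ≥ (1−c)∫u², impossible since c < 1; so 1−α > 0. By the sharp Poincaré inequality on H^1_0 of an interval of length L, ∫(u')² ≥ (π/L)²∫u² with equality for the first sine mode sin(π(x−x₀)/L) (x₀ the left endpoint), so the inequality holds for all u iff (1−α)(π/L)² ≥ α − c, i.e. α ≤ ((π/L)² + c)/((π/L)² + 1) = (1 + c(L/π)²)/(1 + (L/π)²). (Direct route, valid since c ≤ 0: Poincaré gives c∫u² ≥ c(L/π)²∫(u')², so a(u,u) ≥ (1 + c(L/π)²)∫(u')², while ||u||_{H^1}² ≤ (1 + (L/π)²)∫(u')²; dividing yields the same α.) With (π/L)² = 1 and c = -4/5, the largest admissible constant is α = ((π/L)² + c)/((π/L)² + 1).
Simplifying, α = 1/10.


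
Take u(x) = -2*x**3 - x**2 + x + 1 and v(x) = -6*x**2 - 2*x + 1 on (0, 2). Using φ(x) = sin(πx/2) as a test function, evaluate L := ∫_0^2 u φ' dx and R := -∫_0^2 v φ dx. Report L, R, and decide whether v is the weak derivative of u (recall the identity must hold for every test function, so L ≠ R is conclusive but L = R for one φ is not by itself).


LHS = -192/π^3 + 52/π, RHS = -192/π^3 + 52/π. Yes, v = u' weakly.

u(x) = -2*x**3 - x**2 + x + 1, classical derivative u'(x) = -6*x**2 - 2*x + 1.
φ(x) = sin(πx/2), so φ'(x) = π*cos(π*x/2)/2.
Note φ(0) = φ(2) = 0, so the boundary term u·φ vanishes.
LHS = ∫_0^2 u(x) φ'(x) dx = ∫_0^2 (-π*x^3*cos(π*x/2) - π*x^2*cos(π*x/2)/2 + π*x*cos(π*x/2)/2 + π*cos(π*x/2)/2) dx. Term by term:
  ∫_0^2 π*cos(π*x/2)/2 dx = 0;  ∫_0^2 π*x*cos(π*x/2)/2 dx = -4/π;  ∫_0^2 -π*x^3*cos(π*x/2) dx = -192/π^3 + 48/π;
  ∫_0^2 -π*x^2*cos(π*x/2)/2 dx = 8/π.
Sum: 0 − 4/π + -192/π^3 + 48/π + 8/π = -192/π^3 + 52/π.
So LHS = -192/π^3 + 52/π.
∫_0^2 v(x) φ(x) dx = ∫_0^2 (-6*x^2*sin(π*x/2) - 2*x*sin(π*x/2) + sin(π*x/2)) dx. Term by term:
  ∫_0^2 -6*x^2*sin(π*x/2) dx = -48/π + 192/π^3;  ∫_0^2 -2*x*sin(π*x/2) dx = -8/π;  ∫_0^2 sin(π*x/2) dx = 4/π.
Sum: -48/π + 192/π^3 − 8/π + 4/π = -52/π + 192/π^3.
So RHS = -∫_0^2 v(x) φ(x) dx = -192/π^3 + 52/π.
LHS = RHS, so the identity holds for this test φ.
Moreover u is smooth here and v(x) = u'(x) = -6*x**2 - 2*x + 1 pointwise, so the identity holds for every test function. Hence v is the weak derivative of u.


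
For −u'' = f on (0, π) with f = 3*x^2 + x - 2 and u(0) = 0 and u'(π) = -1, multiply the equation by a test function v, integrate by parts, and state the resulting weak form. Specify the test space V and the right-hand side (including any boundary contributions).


V = {v ∈ H^1(0, π) : v(0) = 0} (test functions vanish at x = 0 where u is specified); weak form: ∫_0^π u'v' dx = ∫_0^π (3*x^2 + x - 2) v dx − v(π) for all v ∈ V.

Multiply both sides by a test function v and integrate from 0 to π:
  ∫_0^π −u''(x) v(x) dx = ∫_0^π f(x) v(x) dx.
Integrate the LHS by parts once:
  ∫_0^π −u'' v dx = −[u'(x) v(x)]_0^π + ∫_0^π u'(x) v'(x) dx.
Thus ∫_0^π u'(x) v'(x) dx = ∫_0^π f(x) v(x) dx + [u'(x) v(x)]_0^π.
Choose V so that boundary terms are either known or forced to vanish.
Mixed BC: u(0) = 0 (Dirichlet) and u'(π) = -1 (Neumann). Define V = {v ∈ H^1(0, π) : v(0) = 0}. Then [u' v]_0^π = u'(π)·v(π) − u'(0)·0 = − v(π).
Weak formulation: find u (satisfying any essential BC) such that ∫_0^π u'(x) v'(x) dx = ∫_0^π f v dx − v(π) for all v ∈ V (Dirichlet at 0 absorbed into V; Neumann datum at x = π contributes the boundary term).
Substituting f(x) = 3*x^2 + x - 2, the right-hand side is ∫_0^π (3*x^2 + x - 2) v dx − v(π).


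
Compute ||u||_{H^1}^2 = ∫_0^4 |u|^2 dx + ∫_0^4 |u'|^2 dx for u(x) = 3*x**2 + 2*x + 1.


||u||_{H^1}^2 = 57548/15

The H^1 norm (squared) on an interval (0, L) is
  ||u||_{H^1}^2 = ∫_0^L u(x)^2 dx + ∫_0^L u'(x)^2 dx.
Compute u'(x) = 6*x + 2.
Then u(x)^2 = 9*x**4 + 12*x**3 + 10*x**2 + 4*x + 1 and u'(x)^2 = 36*x**2 + 24*x + 4.
Integrate each monomial from 0 to 4 using ∫_0^4 c·x^n dx = c·4^(n+1)/(n+1):
  ∫_0^4 u(x)^2 dx = ∫_0^4 (9*x^4 + 12*x^3 + 10*x^2 + 4*x + 1) dx. Term by term:
    ∫_0^4 9*x^4 dx = 9216/5;  ∫_0^4 12*x^3 dx = 768;  ∫_0^4 10*x^2 dx = 640/3;
    ∫_0^4 4*x dx = 32;  ∫_0^4 1 dx = 4.
  Sum: 9216/5 + 768 + 640/3 + 32 + 4 = 42908/15.
  ∫_0^4 u'(x)^2 dx = ∫_0^4 (36*x^2 + 24*x + 4) dx. Term by term:
    ∫_0^4 36*x^2 dx = 768;  ∫_0^4 24*x dx = 192;  ∫_0^4 4 dx = 16.
  Sum: 768 + 192 + 16 = 976.
Adding: ||u||_{H^1}^2 = 42908/15 + 976 = 57548/15.


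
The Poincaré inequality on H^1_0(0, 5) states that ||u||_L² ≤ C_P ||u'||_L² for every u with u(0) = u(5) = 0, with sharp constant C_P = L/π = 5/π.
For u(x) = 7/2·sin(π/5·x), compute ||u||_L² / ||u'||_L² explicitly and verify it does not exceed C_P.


||u||_L² / ||u'||_L² = 5/π = C_P.

u(x) = 7/2·sin(π/5·x), so u'(x) = 7*π*cos(π*x/5)/10.
Writing u(x) = A·sin(kπx/L) with A = 7/2 and k = 1, use ∫_0^L sin²(kπx/L) dx = L/2 and ∫_0^L cos²(kπx/L) dx = L/2.
u² = 49/4·sin²(π/5·x) and (u')² = 49*π^2/100·cos²(π/5·x), and each of sin², cos² integrates to L/2 = 5/2 over (0, 5).
∫_0^5 u² dx = 245/8, so ||u||_L² = 7*sqrt(10)/4.
∫_0^5 (u')² dx = 49*π^2/40, so ||u'||_L² = 7*sqrt(10)*π/20.
Ratio ||u||_L² / ||u'||_L² = 5/π.
Sharp Poincaré constant on H^1_0(0, 5) is C_P = L/π = 5/π, achieved by sin(π/5·x).
This is the k = 1 eigenfunction (up to amplitude), so the ratio equals the sharp Poincaré constant exactly.


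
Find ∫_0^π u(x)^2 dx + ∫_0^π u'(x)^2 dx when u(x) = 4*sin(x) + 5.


||u||_{H^1(0,π)}^2 = 80 + 41*π

u'(x) = 4*cos(x).
Expand u² and (u')² and integrate term by term on (0, π), using: for integers n ≥ 1, ∫_0^π sin²(nx) dx = ∫_0^π cos²(nx) dx = π/2; for n ≠ n', ∫_0^π sin(nx)sin(n'x) dx = ∫_0^π cos(nx)cos(n'x) dx = 0; and by product-to-sum, ∫_0^π sin(nx)cos(n'x) dx = ½∫_0^π [sin((n+n')x) + sin((n−n')x)] dx, which is 0 when n+n' is even and 2n/(n²−n'²) when n+n' is odd (it need not vanish on (0, π)). For the constant mode: ∫_0^π 1 dx = π, ∫_0^π cos(nx) dx = 0, ∫_0^π sin(nx) dx = (1−(−1)^n)/n.
  u² squared terms: (5)²·∫1 dx = 25·π = 25*π;  (4)²·∫sin(x)² dx = 16·π/2 = 8*π.
  u² cross terms: 2·(5)·(4)·∫1·sin(x) dx = 40·(2) = 80.
  So ∫_0^π u² dx = 25*π + 8*π + 80 = 80 + 33*π.
  (u')² squared terms: (4)²·∫cos(x)² dx = 16·π/2 = 8*π.
  So ∫_0^π (u')² dx = 8*π.
||u||_{H^1}^2 = (80 + 33*π) + (8*π) = 80 + 41*π.


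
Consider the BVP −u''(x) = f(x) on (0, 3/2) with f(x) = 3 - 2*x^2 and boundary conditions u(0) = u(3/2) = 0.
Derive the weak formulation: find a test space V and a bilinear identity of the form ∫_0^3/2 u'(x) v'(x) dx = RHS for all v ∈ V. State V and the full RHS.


V = H^1_0(0, 3/2) (so v(0) = v(3/2) = 0); weak form: ∫_0^3/2 u'v' dx = ∫_0^3/2 (3 - 2*x^2) v dx for all v ∈ V.

Multiply both sides by a test function v and integrate from 0 to 3/2:
  ∫_0^3/2 −u''(x) v(x) dx = ∫_0^3/2 f(x) v(x) dx.
Integrate the LHS by parts once:
  ∫_0^3/2 −u'' v dx = −[u'(x) v(x)]_0^3/2 + ∫_0^3/2 u'(x) v'(x) dx.
Thus ∫_0^3/2 u'(x) v'(x) dx = ∫_0^3/2 f(x) v(x) dx + [u'(x) v(x)]_0^3/2.
Choose V so that boundary terms are either known or forced to vanish.
u is Dirichlet: u(0) = u(3/2) = 0. Let V = H^1_0(0, 3/2); then v(0) = v(3/2) = 0, and [u' v]_0^3/2 = 0.
Weak formulation: find u (satisfying any essential BC) such that ∫_0^3/2 u'(x) v'(x) dx = ∫_0^3/2 f v dx for all v ∈ V.
Substituting f(x) = 3 - 2*x^2, the right-hand side is ∫_0^3/2 (3 - 2*x^2) v dx.


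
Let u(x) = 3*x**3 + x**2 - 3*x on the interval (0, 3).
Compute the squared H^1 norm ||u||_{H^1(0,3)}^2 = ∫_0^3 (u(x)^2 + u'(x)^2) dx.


||u||_{H^1}^2 = 480393/70

The H^1 norm (squared) on an interval (0, L) is
  ||u||_{H^1}^2 = ∫_0^L u(x)^2 dx + ∫_0^L u'(x)^2 dx.
Compute u'(x) = 9*x**2 + 2*x - 3.
Then u(x)^2 = 9*x**6 + 6*x**5 - 17*x**4 - 6*x**3 + 9*x**2 and u'(x)^2 = 81*x**4 + 36*x**3 - 50*x**2 - 12*x + 9.
Integrate each monomial from 0 to 3 using ∫_0^3 c·x^n dx = c·3^(n+1)/(n+1):
  ∫_0^3 u(x)^2 dx = ∫_0^3 (9*x^6 + 6*x^5 - 17*x^4 - 6*x^3 + 9*x^2) dx. Term by term:
    ∫_0^3 9*x^6 dx = 19683/7;  ∫_0^3 6*x^5 dx = 729;  ∫_0^3 -17*x^4 dx = -4131/5;
    ∫_0^3 -6*x^3 dx = -243/2;  ∫_0^3 9*x^2 dx = 81.
  Sum: 19683/7 + 729 − 4131/5 − 243/2 + 81 = 187191/70.
  ∫_0^3 u'(x)^2 dx = ∫_0^3 (81*x^4 + 36*x^3 - 50*x^2 - 12*x + 9) dx. Term by term:
    ∫_0^3 81*x^4 dx = 19683/5;  ∫_0^3 36*x^3 dx = 729;  ∫_0^3 -50*x^2 dx = -450;
    ∫_0^3 -12*x dx = -54;  ∫_0^3 9 dx = 27.
  Sum: 19683/5 + 729 − 450 − 54 + 27 = 20943/5.
Adding: ||u||_{H^1}^2 = 187191/70 + 20943/5 = 480393/70.


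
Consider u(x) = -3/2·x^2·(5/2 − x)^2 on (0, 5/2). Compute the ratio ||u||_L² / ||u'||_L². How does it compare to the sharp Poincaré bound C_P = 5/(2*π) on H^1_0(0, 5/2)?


||u||_L² / ||u'||_L² = 5*sqrt(3)/12 < C_P = 5/(2*π).

u(x) = -3/2·x^2·(5/2 − x)^2, so u'(x) = 3*x*(-8*x^2 + 30*x - 25)/4.
u(x) = -3/2·x^2·(5/2 − x)^2 vanishes at x = 0 and x = 5/2, so u ∈ H^1_0(0, 5/2). Differentiate via the product rule and integrate the resulting polynomials term by term.
  ∫_0^5/2 u² dx = ∫_0^5/2 (9*x^8/4 - 45*x^7/2 + 675*x^6/8 - 1125*x^5/8 + 5625*x^4/64) dx. Term by term:
    ∫_0^5/2 9*x^8/4 dx = 1953125/2048;  ∫_0^5/2 -45*x^7/2 dx = -17578125/4096;  ∫_0^5/2 675*x^6/8 dx = 52734375/7168;
    ∫_0^5/2 -1125*x^5/8 dx = -5859375/1024;  ∫_0^5/2 5625*x^4/64 dx = 3515625/2048.
  Sum: 1953125/2048 − 17578125/4096 + 52734375/7168 − 5859375/1024 + 3515625/2048 = 390625/28672.
  ∫_0^5/2 (u')² dx = ∫_0^5/2 (36*x^6 - 270*x^5 + 2925*x^4/4 - 3375*x^3/4 + 5625*x^2/16) dx. Term by term:
    ∫_0^5/2 36*x^6 dx = 703125/224;  ∫_0^5/2 -270*x^5 dx = -703125/64;  ∫_0^5/2 2925*x^4/4 dx = 1828125/128;
    ∫_0^5/2 -3375*x^3/4 dx = -2109375/256;  ∫_0^5/2 5625*x^2/16 dx = 234375/128.
  Sum: 703125/224 − 703125/64 + 1828125/128 − 2109375/256 + 234375/128 = 46875/1792.
∫_0^5/2 u² dx = 390625/28672, so ||u||_L² = 625*sqrt(7)/448.
∫_0^5/2 (u')² dx = 46875/1792, so ||u'||_L² = 125*sqrt(21)/112.
Ratio ||u||_L² / ||u'||_L² = 5*sqrt(3)/12.
Sharp Poincaré constant on H^1_0(0, 5/2) is C_P = L/π = 5/(2*π), achieved by sin(2*π/5·x).
A polynomial bump cannot attain the sharp Poincaré constant (only the first sine eigenfunction does), so the ratio is strictly less than C_P, consistent with ||u||_L² ≤ C_P ||u'||_L².


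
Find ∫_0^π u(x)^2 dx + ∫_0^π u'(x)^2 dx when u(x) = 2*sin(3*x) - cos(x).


||u||_{H^1(0,π)}^2 = 21*π

u'(x) = sin(x) + 6*cos(3*x).
Expand u² and (u')² and integrate term by term on (0, π), using: for integers n ≥ 1, ∫_0^π sin²(nx) dx = ∫_0^π cos²(nx) dx = π/2; for n ≠ n', ∫_0^π sin(nx)sin(n'x) dx = ∫_0^π cos(nx)cos(n'x) dx = 0; and by product-to-sum, ∫_0^π sin(nx)cos(n'x) dx = ½∫_0^π [sin((n+n')x) + sin((n−n')x)] dx, which is 0 when n+n' is even and 2n/(n²−n'²) when n+n' is odd (it need not vanish on (0, π)).
  u² squared terms: (-1)²·∫cos(x)² dx = 1·π/2 = π/2;  (2)²·∫sin(3x)² dx = 4·π/2 = 2*π.
  u² cross terms: 2·(-1)·(2)·∫cos(x)·sin(3x) dx = -4·(0) = 0.
  So ∫_0^π u² dx = π/2 + 2*π + 0 = 5*π/2.
  (u')² squared terms: (6)²·∫cos(3x)² dx = 36·π/2 = 18*π;  (1)²·∫sin(x)² dx = 1·π/2 = π/2.
  (u')² cross terms: 2·(6)·(1)·∫cos(3x)·sin(x) dx = 12·(0) = 0.
  So ∫_0^π (u')² dx = 18*π + π/2 + 0 = 37*π/2.
||u||_{H^1}^2 = (5*π/2) + (37*π/2) = 21*π.


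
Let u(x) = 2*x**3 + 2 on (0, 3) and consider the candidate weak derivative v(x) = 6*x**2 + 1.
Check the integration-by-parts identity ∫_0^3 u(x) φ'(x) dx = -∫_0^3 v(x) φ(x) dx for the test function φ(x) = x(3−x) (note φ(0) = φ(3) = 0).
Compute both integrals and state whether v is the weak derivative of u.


LHS = -729/10, RHS = -387/5. No, v is not the weak derivative of u.

u(x) = 2*x**3 + 2, classical derivative u'(x) = 6*x**2.
φ(x) = x(3−x), so φ'(x) = 3 - 2*x.
Note φ(0) = φ(3) = 0, so the boundary term u·φ vanishes.
LHS = ∫_0^3 u(x) φ'(x) dx = ∫_0^3 (-4*x^4 + 6*x^3 - 4*x + 6) dx. Term by term:
  ∫_0^3 -4*x^4 dx = -972/5;  ∫_0^3 6*x^3 dx = 243/2;  ∫_0^3 -4*x dx = -18;
  ∫_0^3 6 dx = 18.
Sum: -972/5 + 243/2 − 18 + 18 = -729/10.
So LHS = -729/10.
∫_0^3 v(x) φ(x) dx = ∫_0^3 (-6*x^4 + 18*x^3 - x^2 + 3*x) dx. Term by term:
  ∫_0^3 -6*x^4 dx = -1458/5;  ∫_0^3 18*x^3 dx = 729/2;  ∫_0^3 -x^2 dx = -9;
  ∫_0^3 3*x dx = 27/2.
Sum: -1458/5 + 729/2 − 9 + 27/2 = 387/5.
So RHS = -∫_0^3 v(x) φ(x) dx = -387/5.
LHS − RHS = 9/2 ≠ 0, so the identity fails.
(For a valid weak derivative the identity must hold for EVERY test function, in particular this one. The failure shows v is NOT the weak derivative of u.)
Correct weak derivative would be u'(x) = 6*x**2.


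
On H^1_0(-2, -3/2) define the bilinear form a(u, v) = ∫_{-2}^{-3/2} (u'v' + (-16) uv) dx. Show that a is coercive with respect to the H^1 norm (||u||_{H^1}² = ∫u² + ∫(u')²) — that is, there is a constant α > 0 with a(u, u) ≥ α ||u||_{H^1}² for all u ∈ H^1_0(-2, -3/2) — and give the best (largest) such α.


α = 4*(-4 + π^2)/(1 + 4*π^2)

Coercivity of a(·,·) on H^1_0(-2, -3/2) means a(u, u) ≥ α ||u||_{H^1}² for every u ∈ H^1_0.
The interval has length L = 1/2, and Poincaré/coercivity depend only on L. Here a(u, u) = ∫(u')² + (-16)·∫u².
Here c = -16 < 0 with |c| < (π/L)² = 4*π^2, so coercivity still holds. The condition a(u,u) ≥ α||u||_{H^1}² reads (1−α)∫(u')² ≥ (α−c)∫u². Any admissible α is ≤ 1 (rapidly oscillating u have ∫u²/∫(u')² → 0), and α = 1 would force 0 ≥ (1−c)∫u², impossible since c < 1; so 1−α > 0. By the sharp Poincaré inequality on H^1_0 of an interval of length L, ∫(u')² ≥ (π/L)²∫u² with equality for the first sine mode sin(π(x−x₀)/L) (x₀ the left endpoint), so the inequality holds for all u iff (1−α)(π/L)² ≥ α − c, i.e. α ≤ ((π/L)² + c)/((π/L)² + 1) = (1 + c(L/π)²)/(1 + (L/π)²). (Direct route, valid since c ≤ 0: Poincaré gives c∫u² ≥ c(L/π)²∫(u')², so a(u,u) ≥ (1 + c(L/π)²)∫(u')², while ||u||_{H^1}² ≤ (1 + (L/π)²)∫(u')²; dividing yields the same α.) With (π/L)² = 4*π^2 and c = -16, the largest admissible constant is α = ((π/L)² + c)/((π/L)² + 1).
Simplifying, α = 4*(-4 + π^2)/(1 + 4*π^2).


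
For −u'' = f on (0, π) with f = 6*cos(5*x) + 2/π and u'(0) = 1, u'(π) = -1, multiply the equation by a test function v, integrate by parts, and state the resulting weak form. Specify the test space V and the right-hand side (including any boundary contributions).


V = H^1(0, π) (v unrestricted at boundary; u is determined up to an additive constant); weak form: ∫_0^π u'v' dx = ∫_0^π (6*cos(5*x) + 2/π) v dx − v(π) − v(0) for all v ∈ V.

Multiply both sides by a test function v and integrate from 0 to π:
  ∫_0^π −u''(x) v(x) dx = ∫_0^π f(x) v(x) dx.
Integrate the LHS by parts once:
  ∫_0^π −u'' v dx = −[u'(x) v(x)]_0^π + ∫_0^π u'(x) v'(x) dx.
Thus ∫_0^π u'(x) v'(x) dx = ∫_0^π f(x) v(x) dx + [u'(x) v(x)]_0^π.
Choose V so that boundary terms are either known or forced to vanish.
u has inhomogeneous Neumann u'(0) = 1, u'(π) = -1. [u' v]_0^π = (-1)·v(π) − (1)·v(0) = − v(π) − v(0). Take V = H^1(0, π); boundary term becomes part of RHS.
Weak formulation: find u (satisfying any essential BC) such that ∫_0^π u'(x) v'(x) dx = ∫_0^π f v dx − v(π) − v(0) for all v ∈ V (Neumann data are natural BCs: they enter the RHS as boundary terms).
Substituting f(x) = 6*cos(5*x) + 2/π, the right-hand side is ∫_0^π (6*cos(5*x) + 2/π) v dx − v(π) − v(0).
Compatibility check (pure Neumann): taking v ≡ 1 ∈ V gives 0 = ∫_0^π f dx + (-1) − (1), i.e. ∫_0^π f dx must equal u'(0) − u'(π) = 2. Indeed ∫_0^π (6*cos(5*x) + 2/π) dx = 2, so the data are compatible. The solution is then unique only up to an additive constant (fix it e.g. by requiring ∫_0^π u dx = 0).


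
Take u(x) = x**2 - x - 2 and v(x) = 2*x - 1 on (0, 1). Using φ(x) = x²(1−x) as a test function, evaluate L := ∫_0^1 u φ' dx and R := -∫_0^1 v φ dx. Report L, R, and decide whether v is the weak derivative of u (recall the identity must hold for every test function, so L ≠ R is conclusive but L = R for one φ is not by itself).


LHS = -1/60, RHS = -1/60. Yes, v = u' weakly.

u(x) = x**2 - x - 2, classical derivative u'(x) = 2*x - 1.
φ(x) = x²(1−x), so φ'(x) = x*(2 - 3*x).
Note φ(0) = φ(1) = 0, so the boundary term u·φ vanishes.
LHS = ∫_0^1 u(x) φ'(x) dx = ∫_0^1 (-3*x^4 + 5*x^3 + 4*x^2 - 4*x) dx. Term by term:
  ∫_0^1 -3*x^4 dx = -3/5;  ∫_0^1 5*x^3 dx = 5/4;  ∫_0^1 4*x^2 dx = 4/3;
  ∫_0^1 -4*x dx = -2.
Sum: -3/5 + 5/4 + 4/3 − 2 = -1/60.
So LHS = -1/60.
∫_0^1 v(x) φ(x) dx = ∫_0^1 (-2*x^4 + 3*x^3 - x^2) dx. Term by term:
  ∫_0^1 -2*x^4 dx = -2/5;  ∫_0^1 3*x^3 dx = 3/4;  ∫_0^1 -x^2 dx = -1/3.
Sum: -2/5 + 3/4 − 1/3 = 1/60.
So RHS = -∫_0^1 v(x) φ(x) dx = -1/60.
LHS = RHS, so the identity holds for this test φ.
Moreover u is smooth here and v(x) = u'(x) = 2*x - 1 pointwise, so the identity holds for every test function. Hence v is the weak derivative of u.


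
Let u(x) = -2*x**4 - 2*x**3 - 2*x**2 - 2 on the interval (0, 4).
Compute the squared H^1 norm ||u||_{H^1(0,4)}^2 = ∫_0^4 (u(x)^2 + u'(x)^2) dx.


||u||_{H^1}^2 = 144262064/315

The H^1 norm (squared) on an interval (0, L) is
  ||u||_{H^1}^2 = ∫_0^L u(x)^2 dx + ∫_0^L u'(x)^2 dx.
Compute u'(x) = -8*x**3 - 6*x**2 - 4*x.
Then u(x)^2 = 4*x**8 + 8*x**7 + 12*x**6 + 8*x**5 + 12*x**4 + 8*x**3 + 8*x**2 + 4 and u'(x)^2 = 64*x**6 + 96*x**5 + 100*x**4 + 48*x**3 + 16*x**2.
Integrate each monomial from 0 to 4 using ∫_0^4 c·x^n dx = c·4^(n+1)/(n+1):
  ∫_0^4 u(x)^2 dx = ∫_0^4 (4*x^8 + 8*x^7 + 12*x^6 + 8*x^5 + 12*x^4 + 8*x^3 + 8*x^2 + 4) dx. Term by term:
    ∫_0^4 4*x^8 dx = 1048576/9;  ∫_0^4 8*x^7 dx = 65536;  ∫_0^4 12*x^6 dx = 196608/7;
    ∫_0^4 8*x^5 dx = 16384/3;  ∫_0^4 12*x^4 dx = 12288/5;  ∫_0^4 8*x^3 dx = 512;
    ∫_0^4 8*x^2 dx = 512/3;  ∫_0^4 4 dx = 16.
  Sum: 1048576/9 + 65536 + 196608/7 + 16384/3 + 12288/5 + 512 + 512/3 + 16 = 68905904/315.
  ∫_0^4 u'(x)^2 dx = ∫_0^4 (64*x^6 + 96*x^5 + 100*x^4 + 48*x^3 + 16*x^2) dx. Term by term:
    ∫_0^4 64*x^6 dx = 1048576/7;  ∫_0^4 96*x^5 dx = 65536;  ∫_0^4 100*x^4 dx = 20480;
    ∫_0^4 48*x^3 dx = 3072;  ∫_0^4 16*x^2 dx = 1024/3.
  Sum: 1048576/7 + 65536 + 20480 + 3072 + 1024/3 = 5023744/21.
Adding: ||u||_{H^1}^2 = 68905904/315 + 5023744/21 = 144262064/315.


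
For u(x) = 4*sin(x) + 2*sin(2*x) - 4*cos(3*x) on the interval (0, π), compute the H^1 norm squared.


||u||_{H^1(0,π)}^2 = 128 + 106*π

u'(x) = 12*sin(3*x) + 4*cos(x) + 4*cos(2*x).
Expand u² and (u')² and integrate term by term on (0, π), using: for integers n ≥ 1, ∫_0^π sin²(nx) dx = ∫_0^π cos²(nx) dx = π/2; for n ≠ n', ∫_0^π sin(nx)sin(n'x) dx = ∫_0^π cos(nx)cos(n'x) dx = 0; and by product-to-sum, ∫_0^π sin(nx)cos(n'x) dx = ½∫_0^π [sin((n+n')x) + sin((n−n')x)] dx, which is 0 when n+n' is even and 2n/(n²−n'²) when n+n' is odd (it need not vanish on (0, π)).
  u² squared terms: (-4)²·∫cos(3x)² dx = 16·π/2 = 8*π;  (2)²·∫sin(2x)² dx = 4·π/2 = 2*π;  (4)²·∫sin(x)² dx = 16·π/2 = 8*π.
  u² cross terms: 2·(-4)·(2)·∫cos(3x)·sin(2x) dx = -16·(-4/5) = 64/5;  2·(-4)·(4)·∫cos(3x)·sin(x) dx = -32·(0) = 0;  2·(2)·(4)·∫sin(2x)·sin(x) dx = 16·(0) = 0.
  So ∫_0^π u² dx = 8*π + 2*π + 8*π + 64/5 + 0 + 0 = 64/5 + 18*π.
  (u')² squared terms: (4)²·∫cos(x)² dx = 16·π/2 = 8*π;  (4)²·∫cos(2x)² dx = 16·π/2 = 8*π;  (12)²·∫sin(3x)² dx = 144·π/2 = 72*π.
  (u')² cross terms: 2·(4)·(4)·∫cos(x)·cos(2x) dx = 32·(0) = 0;  2·(4)·(12)·∫cos(x)·sin(3x) dx = 96·(0) = 0;  2·(4)·(12)·∫cos(2x)·sin(3x) dx = 96·(6/5) = 576/5.
  So ∫_0^π (u')² dx = 8*π + 8*π + 72*π + 0 + 0 + 576/5 = 576/5 + 88*π.
||u||_{H^1}^2 = (64/5 + 18*π) + (576/5 + 88*π) = 128 + 106*π.


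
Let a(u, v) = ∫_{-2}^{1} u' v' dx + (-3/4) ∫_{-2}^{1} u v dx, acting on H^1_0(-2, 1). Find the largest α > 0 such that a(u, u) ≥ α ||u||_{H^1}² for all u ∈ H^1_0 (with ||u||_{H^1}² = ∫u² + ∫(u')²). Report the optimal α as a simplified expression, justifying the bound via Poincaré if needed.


α = (-27/4 + π^2)/(9 + π^2)

Coercivity of a(·,·) on H^1_0(-2, 1) means a(u, u) ≥ α ||u||_{H^1}² for every u ∈ H^1_0.
The interval has length L = 3, and Poincaré/coercivity depend only on L. Here a(u, u) = ∫(u')² + (-3/4)·∫u².
Here c = -3/4 < 0 with |c| < (π/L)² = π^2/9, so coercivity still holds. The condition a(u,u) ≥ α||u||_{H^1}² reads (1−α)∫(u')² ≥ (α−c)∫u². Any admissible α is ≤ 1 (rapidly oscillating u have ∫u²/∫(u')² → 0), and α = 1 would force 0 ≥ (1−c)∫u², impossible since c < 1; so 1−α > 0. By the sharp Poincaré inequality on H^1_0 of an interval of length L, ∫(u')² ≥ (π/L)²∫u² with equality for the first sine mode sin(π(x−x₀)/L) (x₀ the left endpoint), so the inequality holds for all u iff (1−α)(π/L)² ≥ α − c, i.e. α ≤ ((π/L)² + c)/((π/L)² + 1) = (1 + c(L/π)²)/(1 + (L/π)²). (Direct route, valid since c ≤ 0: Poincaré gives c∫u² ≥ c(L/π)²∫(u')², so a(u,u) ≥ (1 + c(L/π)²)∫(u')², while ||u||_{H^1}² ≤ (1 + (L/π)²)∫(u')²; dividing yields the same α.) With (π/L)² = π^2/9 and c = -3/4, the largest admissible constant is α = ((π/L)² + c)/((π/L)² + 1).
Simplifying, α = (-27/4 + π^2)/(9 + π^2).


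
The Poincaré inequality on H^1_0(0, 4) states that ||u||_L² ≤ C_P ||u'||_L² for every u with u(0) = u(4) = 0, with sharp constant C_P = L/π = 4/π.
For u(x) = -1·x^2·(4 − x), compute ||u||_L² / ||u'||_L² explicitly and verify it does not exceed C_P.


||u||_L² / ||u'||_L² = 2*sqrt(14)/7 < C_P = 4/π.

u(x) = -1·x^2·(4 − x), so u'(x) = x*(3*x - 8).
u(x) = -1·x^2·(4 − x) vanishes at x = 0 and x = 4, so u ∈ H^1_0(0, 4). Differentiate via the product rule and integrate the resulting polynomials term by term.
  ∫_0^4 u² dx = ∫_0^4 (x^6 - 8*x^5 + 16*x^4) dx. Term by term:
    ∫_0^4 x^6 dx = 16384/7;  ∫_0^4 -8*x^5 dx = -16384/3;  ∫_0^4 16*x^4 dx = 16384/5.
  Sum: 16384/7 − 16384/3 + 16384/5 = 16384/105.
  ∫_0^4 (u')² dx = ∫_0^4 (9*x^4 - 48*x^3 + 64*x^2) dx. Term by term:
    ∫_0^4 9*x^4 dx = 9216/5;  ∫_0^4 -48*x^3 dx = -3072;  ∫_0^4 64*x^2 dx = 4096/3.
  Sum: 9216/5 − 3072 + 4096/3 = 2048/15.
∫_0^4 u² dx = 16384/105, so ||u||_L² = 128*sqrt(105)/105.
∫_0^4 (u')² dx = 2048/15, so ||u'||_L² = 32*sqrt(30)/15.
Ratio ||u||_L² / ||u'||_L² = 2*sqrt(14)/7.
Sharp Poincaré constant on H^1_0(0, 4) is C_P = L/π = 4/π, achieved by sin(π/4·x).
A polynomial bump cannot attain the sharp Poincaré constant (only the first sine eigenfunction does), so the ratio is strictly less than C_P, consistent with ||u||_L² ≤ C_P ||u'||_L².


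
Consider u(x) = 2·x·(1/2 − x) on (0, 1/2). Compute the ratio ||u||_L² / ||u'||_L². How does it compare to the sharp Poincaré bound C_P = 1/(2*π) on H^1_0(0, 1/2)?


||u||_L² / ||u'||_L² = sqrt(10)/20 < C_P = 1/(2*π).

u(x) = 2·x·(1/2 − x), so u'(x) = 1 - 4*x.
u(x) = 2·x·(1/2 − x) vanishes at x = 0 and x = 1/2, so u ∈ H^1_0(0, 1/2). Differentiate via the product rule and integrate the resulting polynomials term by term.
  ∫_0^1/2 u² dx = ∫_0^1/2 (4*x^4 - 4*x^3 + x^2) dx. Term by term:
    ∫_0^1/2 4*x^4 dx = 1/40;  ∫_0^1/2 -4*x^3 dx = -1/16;  ∫_0^1/2 x^2 dx = 1/24.
  Sum: 1/40 − 1/16 + 1/24 = 1/240.
  ∫_0^1/2 (u')² dx = ∫_0^1/2 (16*x^2 - 8*x + 1) dx. Term by term:
    ∫_0^1/2 16*x^2 dx = 2/3;  ∫_0^1/2 -8*x dx = -1;  ∫_0^1/2 1 dx = 1/2.
  Sum: 2/3 − 1 + 1/2 = 1/6.
∫_0^1/2 u² dx = 1/240, so ||u||_L² = sqrt(15)/60.
∫_0^1/2 (u')² dx = 1/6, so ||u'||_L² = sqrt(6)/6.
Ratio ||u||_L² / ||u'||_L² = sqrt(10)/20.
Sharp Poincaré constant on H^1_0(0, 1/2) is C_P = L/π = 1/(2*π), achieved by sin(2*π·x).
A polynomial bump cannot attain the sharp Poincaré constant (only the first sine eigenfunction does), so the ratio is strictly less than C_P, consistent with ||u||_L² ≤ C_P ||u'||_L².


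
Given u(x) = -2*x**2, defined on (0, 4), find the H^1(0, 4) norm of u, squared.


||u||_{H^1}^2 = 17408/15

The H^1 norm (squared) on an interval (0, L) is
  ||u||_{H^1}^2 = ∫_0^L u(x)^2 dx + ∫_0^L u'(x)^2 dx.
Compute u'(x) = -4*x.
Then u(x)^2 = 4*x**4 and u'(x)^2 = 16*x**2.
Integrate each monomial from 0 to 4 using ∫_0^4 c·x^n dx = c·4^(n+1)/(n+1):
  ∫_0^4 u(x)^2 dx = ∫_0^4 (4*x^4) dx. Term by term:
    ∫_0^4 4*x^4 dx = 4096/5.
  ∫_0^4 u'(x)^2 dx = ∫_0^4 (16*x^2) dx. Term by term:
    ∫_0^4 16*x^2 dx = 1024/3.
Adding: ||u||_{H^1}^2 = 4096/5 + 1024/3 = 17408/15.


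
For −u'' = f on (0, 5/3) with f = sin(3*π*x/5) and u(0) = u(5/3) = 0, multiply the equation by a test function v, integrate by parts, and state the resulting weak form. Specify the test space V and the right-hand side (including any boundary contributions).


V = H^1_0(0, 5/3) (so v(0) = v(5/3) = 0); weak form: ∫_0^5/3 u'v' dx = ∫_0^5/3 (sin(3*π*x/5)) v dx for all v ∈ V.

Multiply both sides by a test function v and integrate from 0 to 5/3:
  ∫_0^5/3 −u''(x) v(x) dx = ∫_0^5/3 f(x) v(x) dx.
Integrate the LHS by parts once:
  ∫_0^5/3 −u'' v dx = −[u'(x) v(x)]_0^5/3 + ∫_0^5/3 u'(x) v'(x) dx.
Thus ∫_0^5/3 u'(x) v'(x) dx = ∫_0^5/3 f(x) v(x) dx + [u'(x) v(x)]_0^5/3.
Choose V so that boundary terms are either known or forced to vanish.
u is Dirichlet: u(0) = u(5/3) = 0. Let V = H^1_0(0, 5/3); then v(0) = v(5/3) = 0, and [u' v]_0^5/3 = 0.
Weak formulation: find u (satisfying any essential BC) such that ∫_0^5/3 u'(x) v'(x) dx = ∫_0^5/3 f v dx for all v ∈ V.
Substituting f(x) = sin(3*π*x/5), the right-hand side is ∫_0^5/3 (sin(3*π*x/5)) v dx.


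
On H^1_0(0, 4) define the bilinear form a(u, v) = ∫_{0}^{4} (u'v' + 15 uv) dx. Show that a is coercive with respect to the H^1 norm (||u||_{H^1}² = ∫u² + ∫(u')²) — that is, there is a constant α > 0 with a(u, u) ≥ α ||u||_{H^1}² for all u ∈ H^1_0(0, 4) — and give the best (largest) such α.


α = 1

Coercivity of a(·,·) on H^1_0(0, 4) means a(u, u) ≥ α ||u||_{H^1}² for every u ∈ H^1_0.
The interval has length L = 4, and Poincaré/coercivity depend only on L. Here a(u, u) = ∫(u')² + (15)·∫u².
Here c = 15 ≥ 1, so a(u,u) = ∫(u')² + c∫u² ≥ ∫(u')² + ∫u² = ||u||_{H^1}², i.e. α = 1 works. No larger α is possible: a(u,u) ≥ α||u||_{H^1}² means (1−α)∫(u')² ≥ (α−c)∫u², and for the modes u_n = sin(nπ(x−x₀)/L) (x₀ the left endpoint) one has ∫u_n²/∫(u_n')² = (L/(nπ))² → 0, so a(u_n,u_n)/||u_n||_{H^1}² → 1. Hence the optimal constant is α = 1.
Therefore α = 1.


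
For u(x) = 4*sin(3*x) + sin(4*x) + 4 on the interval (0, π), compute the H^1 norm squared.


||u||_{H^1(0,π)}^2 = 64/3 + 209*π/2

u'(x) = 12*cos(3*x) + 4*cos(4*x).
Expand u² and (u')² and integrate term by term on (0, π), using: for integers n ≥ 1, ∫_0^π sin²(nx) dx = ∫_0^π cos²(nx) dx = π/2; for n ≠ n', ∫_0^π sin(nx)sin(n'x) dx = ∫_0^π cos(nx)cos(n'x) dx = 0; and by product-to-sum, ∫_0^π sin(nx)cos(n'x) dx = ½∫_0^π [sin((n+n')x) + sin((n−n')x)] dx, which is 0 when n+n' is even and 2n/(n²−n'²) when n+n' is odd (it need not vanish on (0, π)). For the constant mode: ∫_0^π 1 dx = π, ∫_0^π cos(nx) dx = 0, ∫_0^π sin(nx) dx = (1−(−1)^n)/n.
  u² squared terms: (4)²·∫1 dx = 16·π = 16*π;  (4)²·∫sin(3x)² dx = 16·π/2 = 8*π;  (1)²·∫sin(4x)² dx = 1·π/2 = π/2.
  u² cross terms: 2·(4)·(4)·∫1·sin(3x) dx = 32·(2/3) = 64/3;  2·(4)·(1)·∫1·sin(4x) dx = 8·(0) = 0;  2·(4)·(1)·∫sin(3x)·sin(4x) dx = 8·(0) = 0.
  So ∫_0^π u² dx = 16*π + 8*π + π/2 + 64/3 + 0 + 0 = 64/3 + 49*π/2.
  (u')² squared terms: (4)²·∫cos(4x)² dx = 16·π/2 = 8*π;  (12)²·∫cos(3x)² dx = 144·π/2 = 72*π.
  (u')² cross terms: 2·(4)·(12)·∫cos(4x)·cos(3x) dx = 96·(0) = 0.
  So ∫_0^π (u')² dx = 8*π + 72*π + 0 = 80*π.
||u||_{H^1}^2 = (64/3 + 49*π/2) + (80*π) = 64/3 + 209*π/2.


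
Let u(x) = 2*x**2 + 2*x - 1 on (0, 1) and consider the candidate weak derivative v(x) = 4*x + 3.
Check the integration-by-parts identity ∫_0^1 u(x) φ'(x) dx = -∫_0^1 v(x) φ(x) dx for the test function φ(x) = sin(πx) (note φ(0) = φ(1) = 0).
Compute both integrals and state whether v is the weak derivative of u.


LHS = -8/π, RHS = -10/π. No, v is not the weak derivative of u.

u(x) = 2*x**2 + 2*x - 1, classical derivative u'(x) = 4*x + 2.
φ(x) = sin(πx), so φ'(x) = π*cos(π*x).
Note φ(0) = φ(1) = 0, so the boundary term u·φ vanishes.
LHS = ∫_0^1 u(x) φ'(x) dx = ∫_0^1 (2*π*x^2*cos(π*x) + 2*π*x*cos(π*x) - π*cos(π*x)) dx. Term by term:
  ∫_0^1 -π*cos(π*x) dx = 0;  ∫_0^1 2*π*x*cos(π*x) dx = -4/π;  ∫_0^1 2*π*x^2*cos(π*x) dx = -4/π.
Sum: 0 − 4/π − 4/π = -8/π.
So LHS = -8/π.
∫_0^1 v(x) φ(x) dx = ∫_0^1 (4*x*sin(π*x) + 3*sin(π*x)) dx. Term by term:
  ∫_0^1 3*sin(π*x) dx = 6/π;  ∫_0^1 4*x*sin(π*x) dx = 4/π.
Sum: 6/π + 4/π = 10/π.
So RHS = -∫_0^1 v(x) φ(x) dx = -10/π.
LHS − RHS = 2/π ≠ 0, so the identity fails.
(For a valid weak derivative the identity must hold for EVERY test function, in particular this one. The failure shows v is NOT the weak derivative of u.)
Correct weak derivative would be u'(x) = 4*x + 2.


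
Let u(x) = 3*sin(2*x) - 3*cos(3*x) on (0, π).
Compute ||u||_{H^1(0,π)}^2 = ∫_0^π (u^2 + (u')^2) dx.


||u||_{H^1(0,π)}^2 = 144 + 135*π/2

u'(x) = 9*sin(3*x) + 6*cos(2*x).
Expand u² and (u')² and integrate term by term on (0, π), using: for integers n ≥ 1, ∫_0^π sin²(nx) dx = ∫_0^π cos²(nx) dx = π/2; for n ≠ n', ∫_0^π sin(nx)sin(n'x) dx = ∫_0^π cos(nx)cos(n'x) dx = 0; and by product-to-sum, ∫_0^π sin(nx)cos(n'x) dx = ½∫_0^π [sin((n+n')x) + sin((n−n')x)] dx, which is 0 when n+n' is even and 2n/(n²−n'²) when n+n' is odd (it need not vanish on (0, π)).
  u² squared terms: (-3)²·∫cos(3x)² dx = 9·π/2 = 9*π/2;  (3)²·∫sin(2x)² dx = 9·π/2 = 9*π/2.
  u² cross terms: 2·(-3)·(3)·∫cos(3x)·sin(2x) dx = -18·(-4/5) = 72/5.
  So ∫_0^π u² dx = 9*π/2 + 9*π/2 + 72/5 = 72/5 + 9*π.
  (u')² squared terms: (6)²·∫cos(2x)² dx = 36·π/2 = 18*π;  (9)²·∫sin(3x)² dx = 81·π/2 = 81*π/2.
  (u')² cross terms: 2·(6)·(9)·∫cos(2x)·sin(3x) dx = 108·(6/5) = 648/5.
  So ∫_0^π (u')² dx = 18*π + 81*π/2 + 648/5 = 648/5 + 117*π/2.
||u||_{H^1}^2 = (72/5 + 9*π) + (648/5 + 117*π/2) = 144 + 135*π/2.


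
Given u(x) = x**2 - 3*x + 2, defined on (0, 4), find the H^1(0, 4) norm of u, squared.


||u||_{H^1}^2 = 652/15

The H^1 norm (squared) on an interval (0, L) is
  ||u||_{H^1}^2 = ∫_0^L u(x)^2 dx + ∫_0^L u'(x)^2 dx.
Compute u'(x) = 2*x - 3.
Then u(x)^2 = x**4 - 6*x**3 + 13*x**2 - 12*x + 4 and u'(x)^2 = 4*x**2 - 12*x + 9.
Integrate each monomial from 0 to 4 using ∫_0^4 c·x^n dx = c·4^(n+1)/(n+1):
  ∫_0^4 u(x)^2 dx = ∫_0^4 (x^4 - 6*x^3 + 13*x^2 - 12*x + 4) dx. Term by term:
    ∫_0^4 x^4 dx = 1024/5;  ∫_0^4 -6*x^3 dx = -384;  ∫_0^4 13*x^2 dx = 832/3;
    ∫_0^4 -12*x dx = -96;  ∫_0^4 4 dx = 16.
  Sum: 1024/5 − 384 + 832/3 − 96 + 16 = 272/15.
  ∫_0^4 u'(x)^2 dx = ∫_0^4 (4*x^2 - 12*x + 9) dx. Term by term:
    ∫_0^4 4*x^2 dx = 256/3;  ∫_0^4 -12*x dx = -96;  ∫_0^4 9 dx = 36.
  Sum: 256/3 − 96 + 36 = 76/3.
Adding: ||u||_{H^1}^2 = 272/15 + 76/3 = 652/15.


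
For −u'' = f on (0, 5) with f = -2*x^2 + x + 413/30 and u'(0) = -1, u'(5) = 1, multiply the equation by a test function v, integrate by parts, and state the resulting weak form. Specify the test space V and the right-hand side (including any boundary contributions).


V = H^1(0, 5) (v unrestricted at boundary; u is determined up to an additive constant); weak form: ∫_0^5 u'v' dx = ∫_0^5 (-2*x^2 + x + 413/30) v dx + v(5) + v(0) for all v ∈ V.

Multiply both sides by a test function v and integrate from 0 to 5:
  ∫_0^5 −u''(x) v(x) dx = ∫_0^5 f(x) v(x) dx.
Integrate the LHS by parts once:
  ∫_0^5 −u'' v dx = −[u'(x) v(x)]_0^5 + ∫_0^5 u'(x) v'(x) dx.
Thus ∫_0^5 u'(x) v'(x) dx = ∫_0^5 f(x) v(x) dx + [u'(x) v(x)]_0^5.
Choose V so that boundary terms are either known or forced to vanish.
u has inhomogeneous Neumann u'(0) = -1, u'(5) = 1. [u' v]_0^5 = (1)·v(5) − (-1)·v(0) = v(5) + v(0). Take V = H^1(0, 5); boundary term becomes part of RHS.
Weak formulation: find u (satisfying any essential BC) such that ∫_0^5 u'(x) v'(x) dx = ∫_0^5 f v dx + v(5) + v(0) for all v ∈ V (Neumann data are natural BCs: they enter the RHS as boundary terms).
Substituting f(x) = -2*x^2 + x + 413/30, the right-hand side is ∫_0^5 (-2*x^2 + x + 413/30) v dx + v(5) + v(0).
Compatibility check (pure Neumann): taking v ≡ 1 ∈ V gives 0 = ∫_0^5 f dx + (1) − (-1), i.e. ∫_0^5 f dx must equal u'(0) − u'(5) = -2. Indeed ∫_0^5 (-2*x^2 + x + 413/30) dx = -2, so the data are compatible. The solution is then unique only up to an additive constant (fix it e.g. by requiring ∫_0^5 u dx = 0).


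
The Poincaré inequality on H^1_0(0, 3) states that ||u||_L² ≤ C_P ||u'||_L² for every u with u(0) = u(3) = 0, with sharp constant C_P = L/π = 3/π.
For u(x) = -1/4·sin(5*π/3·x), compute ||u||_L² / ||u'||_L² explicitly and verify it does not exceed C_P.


||u||_L² / ||u'||_L² = 3/(5*π) < C_P = 3/π.

u(x) = -1/4·sin(5*π/3·x), so u'(x) = -5*π*cos(5*π*x/3)/12.
Writing u(x) = A·sin(kπx/L) with A = -1/4 and k = 5, use ∫_0^L sin²(kπx/L) dx = L/2 and ∫_0^L cos²(kπx/L) dx = L/2.
u² = 1/16·sin²(5*π/3·x) and (u')² = 25*π^2/144·cos²(5*π/3·x), and each of sin², cos² integrates to L/2 = 3/2 over (0, 3).
∫_0^3 u² dx = 3/32, so ||u||_L² = sqrt(6)/8.
∫_0^3 (u')² dx = 25*π^2/96, so ||u'||_L² = 5*sqrt(6)*π/24.
Ratio ||u||_L² / ||u'||_L² = 3/(5*π).
Sharp Poincaré constant on H^1_0(0, 3) is C_P = L/π = 3/π, achieved by sin(π/3·x).
This is the k = 5 harmonic; the ratio L/(kπ) is strictly less than C_P = L/π, consistent with the sharp inequality ||u||_L² ≤ C_P ||u'||_L².


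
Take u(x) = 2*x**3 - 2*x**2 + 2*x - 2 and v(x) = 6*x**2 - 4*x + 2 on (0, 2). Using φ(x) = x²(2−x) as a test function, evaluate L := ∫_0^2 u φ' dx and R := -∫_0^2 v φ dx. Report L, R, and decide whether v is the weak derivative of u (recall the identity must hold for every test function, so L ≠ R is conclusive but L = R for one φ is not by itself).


LHS = -136/15, RHS = -136/15. Yes, v = u' weakly.

u(x) = 2*x**3 - 2*x**2 + 2*x - 2, classical derivative u'(x) = 6*x**2 - 4*x + 2.
φ(x) = x²(2−x), so φ'(x) = x*(4 - 3*x).
Note φ(0) = φ(2) = 0, so the boundary term u·φ vanishes.
LHS = ∫_0^2 u(x) φ'(x) dx = ∫_0^2 (-6*x^5 + 14*x^4 - 14*x^3 + 14*x^2 - 8*x) dx. Term by term:
  ∫_0^2 -6*x^5 dx = -64;  ∫_0^2 14*x^4 dx = 448/5;  ∫_0^2 -14*x^3 dx = -56;
  ∫_0^2 14*x^2 dx = 112/3;  ∫_0^2 -8*x dx = -16.
Sum: -64 + 448/5 − 56 + 112/3 − 16 = -136/15.
So LHS = -136/15.
∫_0^2 v(x) φ(x) dx = ∫_0^2 (-6*x^5 + 16*x^4 - 10*x^3 + 4*x^2) dx. Term by term:
  ∫_0^2 -6*x^5 dx = -64;  ∫_0^2 16*x^4 dx = 512/5;  ∫_0^2 -10*x^3 dx = -40;
  ∫_0^2 4*x^2 dx = 32/3.
Sum: -64 + 512/5 − 40 + 32/3 = 136/15.
So RHS = -∫_0^2 v(x) φ(x) dx = -136/15.
LHS = RHS, so the identity holds for this test φ.
Moreover u is smooth here and v(x) = u'(x) = 6*x**2 - 4*x + 2 pointwise, so the identity holds for every test function. Hence v is the weak derivative of u.


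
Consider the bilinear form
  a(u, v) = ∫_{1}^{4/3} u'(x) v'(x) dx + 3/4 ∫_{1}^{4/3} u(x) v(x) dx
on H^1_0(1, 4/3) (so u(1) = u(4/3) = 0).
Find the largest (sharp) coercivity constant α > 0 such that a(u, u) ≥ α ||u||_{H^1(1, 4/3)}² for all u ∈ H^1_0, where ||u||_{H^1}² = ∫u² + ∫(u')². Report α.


α = 3*(1 + 12*π^2)/(4*(1 + 9*π^2))

Coercivity of a(·,·) on H^1_0(1, 4/3) means a(u, u) ≥ α ||u||_{H^1}² for every u ∈ H^1_0.
The interval has length L = 1/3, and Poincaré/coercivity depend only on L. Here a(u, u) = ∫(u')² + (3/4)·∫u².
Here 0 < c = 3/4 < 1. The condition a(u,u) ≥ α||u||_{H^1}² reads (1−α)∫(u')² ≥ (α−c)∫u². Any admissible α is ≤ 1 (rapidly oscillating u have ∫u²/∫(u')² → 0), and α = 1 would force 0 ≥ (1−c)∫u², impossible since c < 1; so 1−α > 0. By the sharp Poincaré inequality on H^1_0 of an interval of length L, ∫(u')² ≥ (π/L)²∫u² with equality for the first sine mode sin(π(x−x₀)/L) (x₀ the left endpoint), so the inequality holds for all u iff (1−α)(π/L)² ≥ α − c, i.e. α ≤ ((π/L)² + c)/((π/L)² + 1) = (1 + c(L/π)²)/(1 + (L/π)²). With (π/L)² = 9*π^2 and c = 3/4, the largest admissible constant is α = ((π/L)² + c)/((π/L)² + 1).
Simplifying, α = 3*(1 + 12*π^2)/(4*(1 + 9*π^2)).


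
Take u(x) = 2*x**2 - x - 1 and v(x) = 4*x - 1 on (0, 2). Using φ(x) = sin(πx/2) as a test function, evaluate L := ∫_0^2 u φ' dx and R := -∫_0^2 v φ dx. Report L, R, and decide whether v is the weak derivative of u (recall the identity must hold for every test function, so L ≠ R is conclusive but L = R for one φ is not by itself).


LHS = -12/π, RHS = -12/π. Yes, v = u' weakly.

u(x) = 2*x**2 - x - 1, classical derivative u'(x) = 4*x - 1.
φ(x) = sin(πx/2), so φ'(x) = π*cos(π*x/2)/2.
Note φ(0) = φ(2) = 0, so the boundary term u·φ vanishes.
LHS = ∫_0^2 u(x) φ'(x) dx = ∫_0^2 (π*x^2*cos(π*x/2) - π*x*cos(π*x/2)/2 - π*cos(π*x/2)/2) dx. Term by term:
  ∫_0^2 -π*cos(π*x/2)/2 dx = 0;  ∫_0^2 π*x^2*cos(π*x/2) dx = -16/π;  ∫_0^2 -π*x*cos(π*x/2)/2 dx = 4/π.
Sum: 0 − 16/π + 4/π = -12/π.
So LHS = -12/π.
∫_0^2 v(x) φ(x) dx = ∫_0^2 (4*x*sin(π*x/2) - sin(π*x/2)) dx. Term by term:
  ∫_0^2 -sin(π*x/2) dx = -4/π;  ∫_0^2 4*x*sin(π*x/2) dx = 16/π.
Sum: -4/π + 16/π = 12/π.
So RHS = -∫_0^2 v(x) φ(x) dx = -12/π.
LHS = RHS, so the identity holds for this test φ.
Moreover u is smooth here and v(x) = u'(x) = 4*x - 1 pointwise, so the identity holds for every test function. Hence v is the weak derivative of u.


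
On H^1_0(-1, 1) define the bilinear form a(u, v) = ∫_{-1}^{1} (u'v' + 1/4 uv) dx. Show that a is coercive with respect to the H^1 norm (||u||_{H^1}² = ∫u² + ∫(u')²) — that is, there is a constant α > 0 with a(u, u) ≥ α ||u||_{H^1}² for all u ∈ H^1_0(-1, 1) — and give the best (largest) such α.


α = (1 + π^2)/(4 + π^2)

Coercivity of a(·,·) on H^1_0(-1, 1) means a(u, u) ≥ α ||u||_{H^1}² for every u ∈ H^1_0.
The interval has length L = 2, and Poincaré/coercivity depend only on L. Here a(u, u) = ∫(u')² + (1/4)·∫u².
Here 0 < c = 1/4 < 1. The condition a(u,u) ≥ α||u||_{H^1}² reads (1−α)∫(u')² ≥ (α−c)∫u². Any admissible α is ≤ 1 (rapidly oscillating u have ∫u²/∫(u')² → 0), and α = 1 would force 0 ≥ (1−c)∫u², impossible since c < 1; so 1−α > 0. By the sharp Poincaré inequality on H^1_0 of an interval of length L, ∫(u')² ≥ (π/L)²∫u² with equality for the first sine mode sin(π(x−x₀)/L) (x₀ the left endpoint), so the inequality holds for all u iff (1−α)(π/L)² ≥ α − c, i.e. α ≤ ((π/L)² + c)/((π/L)² + 1) = (1 + c(L/π)²)/(1 + (L/π)²). With (π/L)² = π^2/4 and c = 1/4, the largest admissible constant is α = ((π/L)² + c)/((π/L)² + 1).
Simplifying, α = (1 + π^2)/(4 + π^2).
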